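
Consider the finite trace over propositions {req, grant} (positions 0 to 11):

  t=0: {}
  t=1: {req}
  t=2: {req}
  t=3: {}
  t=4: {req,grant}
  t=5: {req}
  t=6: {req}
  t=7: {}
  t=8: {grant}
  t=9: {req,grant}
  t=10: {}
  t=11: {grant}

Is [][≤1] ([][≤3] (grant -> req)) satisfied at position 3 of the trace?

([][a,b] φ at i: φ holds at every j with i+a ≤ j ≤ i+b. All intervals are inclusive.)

Check [][≤3] (grant -> req) at every j in [3,4]:
  j=3: holds on [3,6]
  j=4: holds on [4,7]
All positions satisfy it → formula holds.

Holds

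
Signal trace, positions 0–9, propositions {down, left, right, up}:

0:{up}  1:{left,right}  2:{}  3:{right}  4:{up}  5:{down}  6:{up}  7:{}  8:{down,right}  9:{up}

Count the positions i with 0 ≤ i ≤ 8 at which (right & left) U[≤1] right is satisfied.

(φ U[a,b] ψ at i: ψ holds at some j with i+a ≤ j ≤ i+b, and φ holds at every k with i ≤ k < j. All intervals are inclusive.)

Evaluate at each i in [0,8]:
  i=0: ✗ (lhs fails at k=0 before rhs at j=1)
  i=1: ✓ (rhs at j=1)
  i=2: ✗ (lhs fails at k=2 before rhs at j=3)
  i=3: ✓ (rhs at j=3)
  i=4: ✗ (no rhs in [4,5])
  i=5: ✗ (no rhs in [5,6])
  i=6: ✗ (no rhs in [6,7])
  i=7: ✗ (lhs fails at k=7 before rhs at j=8)
  i=8: ✓ (rhs at j=8)
Positions where it holds: {1, 3, 8} → 3.

3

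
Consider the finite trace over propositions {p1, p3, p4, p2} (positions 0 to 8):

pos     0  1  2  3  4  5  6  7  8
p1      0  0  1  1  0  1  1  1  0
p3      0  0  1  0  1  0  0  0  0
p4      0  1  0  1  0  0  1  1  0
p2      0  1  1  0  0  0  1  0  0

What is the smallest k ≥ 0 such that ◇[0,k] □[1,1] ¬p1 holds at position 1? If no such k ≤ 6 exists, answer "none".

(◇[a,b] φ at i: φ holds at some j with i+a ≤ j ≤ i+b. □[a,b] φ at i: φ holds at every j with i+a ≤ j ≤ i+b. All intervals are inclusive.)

2

Scan j = 1,2,… for □[1,1] ¬p1:
  j=1: fails
  j=2: fails
  j=3: holds
First hit at j=3, so smallest k = 3-1 = 2.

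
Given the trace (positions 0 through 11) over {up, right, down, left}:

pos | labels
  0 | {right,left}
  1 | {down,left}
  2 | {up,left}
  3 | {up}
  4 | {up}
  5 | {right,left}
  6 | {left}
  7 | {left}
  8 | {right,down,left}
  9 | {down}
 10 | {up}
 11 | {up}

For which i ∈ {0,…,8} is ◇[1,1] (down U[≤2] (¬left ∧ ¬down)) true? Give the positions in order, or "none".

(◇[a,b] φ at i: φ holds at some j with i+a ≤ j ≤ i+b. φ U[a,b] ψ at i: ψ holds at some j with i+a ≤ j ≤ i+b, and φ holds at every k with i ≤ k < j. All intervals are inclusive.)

Evaluate at each i in [0,8]:
  i=0: ✗ (none in [1,1])
  i=1: ✗ (none in [2,2])
  i=2: ✓ (witness j=3)
  i=3: ✓ (witness j=4)
  i=4: ✗ (none in [5,5])
  i=5: ✗ (none in [6,6])
  i=6: ✗ (none in [7,7])
  i=7: ✓ (witness j=8)
  i=8: ✓ (witness j=9)

2, 3, 7, 8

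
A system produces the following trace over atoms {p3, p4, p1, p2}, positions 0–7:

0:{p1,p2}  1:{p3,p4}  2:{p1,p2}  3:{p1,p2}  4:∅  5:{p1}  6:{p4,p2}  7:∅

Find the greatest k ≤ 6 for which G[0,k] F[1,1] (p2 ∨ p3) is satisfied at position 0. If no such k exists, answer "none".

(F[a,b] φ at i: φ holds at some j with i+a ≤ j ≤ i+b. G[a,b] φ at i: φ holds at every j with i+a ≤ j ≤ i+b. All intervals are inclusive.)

2

F[1,1] (p2 ∨ p3) must hold from j=0 onward; find where it first fails.
  j=0: holds
  j=1: holds
  j=2: holds
  j=3: fails
Holds on [0,2], so largest k = 2.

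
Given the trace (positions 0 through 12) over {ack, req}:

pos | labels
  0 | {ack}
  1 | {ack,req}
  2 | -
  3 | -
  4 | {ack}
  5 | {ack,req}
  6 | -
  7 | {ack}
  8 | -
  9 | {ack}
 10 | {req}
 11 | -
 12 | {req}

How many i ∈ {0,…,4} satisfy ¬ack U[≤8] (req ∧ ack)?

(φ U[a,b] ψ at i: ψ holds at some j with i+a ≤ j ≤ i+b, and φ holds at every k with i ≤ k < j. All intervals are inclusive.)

1

Evaluate at each i in [0,4]:
  i=0: ✗ (lhs fails at k=0 before rhs at j=1)
  i=1: ✓ (rhs at j=1)
  i=2: ✗ (lhs fails at k=4 before rhs at j=5)
  i=3: ✗ (lhs fails at k=4 before rhs at j=5)
  i=4: ✗ (lhs fails at k=4 before rhs at j=5)
Positions where it holds: {1} → 1.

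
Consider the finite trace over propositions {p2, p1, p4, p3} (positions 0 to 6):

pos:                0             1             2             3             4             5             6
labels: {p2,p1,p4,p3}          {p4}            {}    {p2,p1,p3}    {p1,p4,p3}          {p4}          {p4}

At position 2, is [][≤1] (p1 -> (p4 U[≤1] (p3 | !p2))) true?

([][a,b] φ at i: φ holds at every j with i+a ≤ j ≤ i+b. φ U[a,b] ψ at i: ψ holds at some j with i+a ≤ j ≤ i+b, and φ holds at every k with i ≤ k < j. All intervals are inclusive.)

Check (p1 -> (p4 U[≤1] (p3 | !p2))) at every j in [2,3]:
  j=2: antecedent false → ✓
  j=3: antecedent true; consequent holds → ✓
All positions satisfy it → formula holds.

Holds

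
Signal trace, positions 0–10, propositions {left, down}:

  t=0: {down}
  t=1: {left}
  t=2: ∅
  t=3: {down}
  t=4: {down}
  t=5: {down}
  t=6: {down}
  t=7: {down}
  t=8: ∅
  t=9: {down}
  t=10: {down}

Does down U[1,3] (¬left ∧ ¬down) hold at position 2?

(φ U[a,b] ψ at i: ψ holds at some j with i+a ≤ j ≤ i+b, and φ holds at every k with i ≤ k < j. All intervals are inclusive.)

Need some j in [3,5] with (¬left ∧ ¬down), and down at every k in [2,j-1].
  j=3: (¬left ∧ ¬down) false.
  j=4: (¬left ∧ ¬down) false.
  j=5: (¬left ∧ ¬down) false.
No j in the window works → until fails.

False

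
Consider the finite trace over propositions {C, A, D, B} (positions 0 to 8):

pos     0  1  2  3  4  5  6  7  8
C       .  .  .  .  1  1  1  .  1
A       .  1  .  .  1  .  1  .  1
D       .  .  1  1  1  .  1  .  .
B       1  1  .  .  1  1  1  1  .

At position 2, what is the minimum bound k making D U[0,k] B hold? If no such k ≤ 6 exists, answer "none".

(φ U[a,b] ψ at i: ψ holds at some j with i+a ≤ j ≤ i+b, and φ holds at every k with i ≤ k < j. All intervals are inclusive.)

2

Need earliest j ≥ 2 with B, and D at every k in [2,j-1].
  j=2: rhs fails.
  j=3: rhs fails.
  j=4: rhs holds; lhs holds on [2,3]. k = 2.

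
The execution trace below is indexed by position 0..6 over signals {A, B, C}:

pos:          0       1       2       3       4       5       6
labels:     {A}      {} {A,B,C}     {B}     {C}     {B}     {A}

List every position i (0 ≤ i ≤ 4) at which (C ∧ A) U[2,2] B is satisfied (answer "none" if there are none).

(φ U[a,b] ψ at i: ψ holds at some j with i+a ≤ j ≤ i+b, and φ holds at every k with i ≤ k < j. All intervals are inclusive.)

none

Evaluate at each i in [0,4]:
  i=0: ✗ (lhs fails at k=0 before rhs at j=2)
  i=1: ✗ (lhs fails at k=1 before rhs at j=3)
  i=2: ✗ (no rhs in [4,4])
  i=3: ✗ (lhs fails at k=3 before rhs at j=5)
  i=4: ✗ (no rhs in [6,6])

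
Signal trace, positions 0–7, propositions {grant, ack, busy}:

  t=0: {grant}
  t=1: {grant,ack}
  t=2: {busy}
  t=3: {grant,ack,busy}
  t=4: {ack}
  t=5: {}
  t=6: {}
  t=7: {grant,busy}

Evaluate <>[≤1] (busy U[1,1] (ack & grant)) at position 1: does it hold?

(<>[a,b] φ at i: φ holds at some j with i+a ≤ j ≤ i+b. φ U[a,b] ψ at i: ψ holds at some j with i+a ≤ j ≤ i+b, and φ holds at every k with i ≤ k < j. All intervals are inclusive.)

True

Check (busy U[1,1] (ack & grant)) at each j in [1,2]:
  j=1: fails
  j=2: holds
Found at j=2 → formula holds.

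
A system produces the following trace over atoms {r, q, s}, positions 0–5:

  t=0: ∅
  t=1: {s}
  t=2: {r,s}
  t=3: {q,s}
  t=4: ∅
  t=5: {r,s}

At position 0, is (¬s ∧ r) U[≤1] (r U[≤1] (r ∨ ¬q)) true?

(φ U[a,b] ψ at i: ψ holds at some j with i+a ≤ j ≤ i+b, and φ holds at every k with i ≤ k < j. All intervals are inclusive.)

Need some j in [0,1] with (r U[≤1] (r ∨ ¬q)), and (¬s ∧ r) at every k in [0,j-1].
  j=0: (r U[≤1] (r ∨ ¬q)) holds; no prefix to check → satisfied.

True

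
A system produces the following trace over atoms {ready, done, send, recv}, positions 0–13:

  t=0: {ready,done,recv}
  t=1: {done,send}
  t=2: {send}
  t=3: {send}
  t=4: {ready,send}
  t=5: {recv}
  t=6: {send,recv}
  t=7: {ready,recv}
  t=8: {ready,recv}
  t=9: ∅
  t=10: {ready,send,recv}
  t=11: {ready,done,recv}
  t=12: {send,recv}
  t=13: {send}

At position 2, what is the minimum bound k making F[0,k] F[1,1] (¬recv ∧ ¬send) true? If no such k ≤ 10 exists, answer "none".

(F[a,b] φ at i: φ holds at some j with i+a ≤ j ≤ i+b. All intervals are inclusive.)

6

Scan j = 2,3,… for F[1,1] (¬recv ∧ ¬send):
  j=2: fails
  j=3: fails
  j=4: fails
  j=5: fails
  j=6: fails
  j=7: fails
  j=8: holds
First hit at j=8, so smallest k = 8-2 = 6.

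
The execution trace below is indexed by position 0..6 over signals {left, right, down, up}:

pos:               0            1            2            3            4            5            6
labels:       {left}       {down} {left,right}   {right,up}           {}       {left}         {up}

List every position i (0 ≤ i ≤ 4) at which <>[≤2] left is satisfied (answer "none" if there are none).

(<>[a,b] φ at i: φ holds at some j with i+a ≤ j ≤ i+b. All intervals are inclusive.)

0, 1, 2, 3, 4

Evaluate at each i in [0,4]:
  i=0: ✓ (witness j=0)
  i=1: ✓ (witness j=2)
  i=2: ✓ (witness j=2)
  i=3: ✓ (witness j=5)
  i=4: ✓ (witness j=5)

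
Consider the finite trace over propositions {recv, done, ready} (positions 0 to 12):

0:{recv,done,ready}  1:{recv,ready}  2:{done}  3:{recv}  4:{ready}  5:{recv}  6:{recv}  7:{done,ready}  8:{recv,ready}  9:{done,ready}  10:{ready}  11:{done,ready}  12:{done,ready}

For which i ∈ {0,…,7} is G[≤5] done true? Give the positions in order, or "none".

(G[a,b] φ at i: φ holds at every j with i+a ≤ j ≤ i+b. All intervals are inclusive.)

Evaluate at each i in [0,7]:
  i=0: ✗ (fails at j=1)
  i=1: ✗ (fails at j=1)
  i=2: ✗ (fails at j=3)
  i=3: ✗ (fails at j=3)
  i=4: ✗ (fails at j=4)
  i=5: ✗ (fails at j=5)
  i=6: ✗ (fails at j=6)
  i=7: ✗ (fails at j=8)

none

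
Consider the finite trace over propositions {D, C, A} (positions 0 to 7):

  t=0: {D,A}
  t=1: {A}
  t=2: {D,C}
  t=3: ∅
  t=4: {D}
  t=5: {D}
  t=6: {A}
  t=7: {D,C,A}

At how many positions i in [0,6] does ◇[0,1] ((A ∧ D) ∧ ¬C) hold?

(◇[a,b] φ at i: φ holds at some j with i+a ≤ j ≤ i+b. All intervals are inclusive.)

1

Evaluate at each i in [0,6]:
  i=0: ✓ (witness j=0)
  i=1: ✗ (none in [1,2])
  i=2: ✗ (none in [2,3])
  i=3: ✗ (none in [3,4])
  i=4: ✗ (none in [4,5])
  i=5: ✗ (none in [5,6])
  i=6: ✗ (none in [6,7])
Positions where it holds: {0} → 1.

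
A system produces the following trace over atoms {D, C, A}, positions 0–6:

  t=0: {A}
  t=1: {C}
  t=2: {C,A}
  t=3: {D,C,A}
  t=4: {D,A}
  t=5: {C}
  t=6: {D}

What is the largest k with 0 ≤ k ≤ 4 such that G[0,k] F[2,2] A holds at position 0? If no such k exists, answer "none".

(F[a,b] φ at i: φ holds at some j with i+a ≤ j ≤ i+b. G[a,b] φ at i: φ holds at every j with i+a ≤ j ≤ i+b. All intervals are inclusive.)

F[2,2] A must hold from j=0 onward; find where it first fails.
  j=0: holds
  j=1: holds
  j=2: holds
  j=3: fails
Holds on [0,2], so largest k = 2.

2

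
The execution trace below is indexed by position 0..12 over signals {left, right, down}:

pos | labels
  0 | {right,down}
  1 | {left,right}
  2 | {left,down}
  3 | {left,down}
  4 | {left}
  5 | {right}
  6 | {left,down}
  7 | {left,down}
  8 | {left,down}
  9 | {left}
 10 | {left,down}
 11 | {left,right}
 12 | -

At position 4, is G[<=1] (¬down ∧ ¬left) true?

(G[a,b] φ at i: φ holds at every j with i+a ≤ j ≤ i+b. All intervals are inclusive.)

False

Check (¬down ∧ ¬left) at every j in [4,5]:
  j=4: false
  j=5: true
Fails at j=4 → formula fails.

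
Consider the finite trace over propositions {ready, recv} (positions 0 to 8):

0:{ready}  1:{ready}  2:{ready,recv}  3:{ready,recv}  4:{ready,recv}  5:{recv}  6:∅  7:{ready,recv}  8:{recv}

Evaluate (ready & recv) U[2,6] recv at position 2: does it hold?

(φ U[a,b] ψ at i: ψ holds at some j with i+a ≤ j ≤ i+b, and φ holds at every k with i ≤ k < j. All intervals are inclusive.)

Holds

Need some j in [4,8] with recv, and (ready & recv) at every k in [2,j-1].
  j=4: recv holds; (ready & recv) holds at every k in [2,3] → satisfied.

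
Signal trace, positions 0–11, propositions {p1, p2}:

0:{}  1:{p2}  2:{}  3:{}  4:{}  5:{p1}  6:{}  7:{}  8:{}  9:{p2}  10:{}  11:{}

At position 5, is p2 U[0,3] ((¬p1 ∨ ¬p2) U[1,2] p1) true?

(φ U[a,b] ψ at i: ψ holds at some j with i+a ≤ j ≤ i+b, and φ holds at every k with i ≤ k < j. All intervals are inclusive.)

Does not hold

Need some j in [5,8] with ((¬p1 ∨ ¬p2) U[1,2] p1), and p2 at every k in [5,j-1].
  j=5: ((¬p1 ∨ ¬p2) U[1,2] p1) — fails.
  j=6: ((¬p1 ∨ ¬p2) U[1,2] p1) — fails.
  j=7: ((¬p1 ∨ ¬p2) U[1,2] p1) — fails.
  j=8: ((¬p1 ∨ ¬p2) U[1,2] p1) — fails.
No j in the window works → until fails.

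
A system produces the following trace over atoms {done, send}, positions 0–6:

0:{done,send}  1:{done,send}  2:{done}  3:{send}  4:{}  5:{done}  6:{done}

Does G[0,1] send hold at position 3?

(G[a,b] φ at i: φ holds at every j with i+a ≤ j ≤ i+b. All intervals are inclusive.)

Check send at every j in [3,4]:
  j=3: true
  j=4: false
Fails at j=4 → formula fails.

No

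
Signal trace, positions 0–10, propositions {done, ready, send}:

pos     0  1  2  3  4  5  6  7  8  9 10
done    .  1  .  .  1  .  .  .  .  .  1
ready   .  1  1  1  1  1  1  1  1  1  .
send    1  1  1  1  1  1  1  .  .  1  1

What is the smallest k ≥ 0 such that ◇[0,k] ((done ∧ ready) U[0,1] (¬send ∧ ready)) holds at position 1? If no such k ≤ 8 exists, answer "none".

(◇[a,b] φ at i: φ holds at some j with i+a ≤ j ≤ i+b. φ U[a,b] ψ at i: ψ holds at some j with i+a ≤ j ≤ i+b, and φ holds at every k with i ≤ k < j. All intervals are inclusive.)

6

Scan j = 1,2,… for ((done ∧ ready) U[0,1] (¬send ∧ ready)):
  j=1: fails
  j=2: fails
  j=3: fails
  j=4: fails
  j=5: fails
  j=6: fails
  j=7: holds
First hit at j=7, so smallest k = 7-1 = 6.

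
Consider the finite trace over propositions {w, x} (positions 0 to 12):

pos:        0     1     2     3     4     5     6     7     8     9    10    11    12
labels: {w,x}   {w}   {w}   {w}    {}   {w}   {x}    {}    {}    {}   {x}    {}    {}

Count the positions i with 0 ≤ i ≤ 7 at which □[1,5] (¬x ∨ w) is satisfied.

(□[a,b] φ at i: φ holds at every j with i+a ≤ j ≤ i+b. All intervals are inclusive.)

Evaluate at each i in [0,7]:
  i=0: ✓ (all of [1,5])
  i=1: ✗ (fails at j=6)
  i=2: ✗ (fails at j=6)
  i=3: ✗ (fails at j=6)
  i=4: ✗ (fails at j=6)
  i=5: ✗ (fails at j=6)
  i=6: ✗ (fails at j=10)
  i=7: ✗ (fails at j=10)
Positions where it holds: {0} → 1.

1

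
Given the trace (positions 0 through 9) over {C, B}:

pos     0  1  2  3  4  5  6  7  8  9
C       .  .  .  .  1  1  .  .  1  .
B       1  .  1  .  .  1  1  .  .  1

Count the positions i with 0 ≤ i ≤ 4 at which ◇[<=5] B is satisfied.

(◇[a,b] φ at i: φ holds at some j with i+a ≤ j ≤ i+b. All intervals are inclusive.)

Evaluate at each i in [0,4]:
  i=0: ✓ (witness j=0)
  i=1: ✓ (witness j=2)
  i=2: ✓ (witness j=2)
  i=3: ✓ (witness j=5)
  i=4: ✓ (witness j=5)
Positions where it holds: {0, 1, 2, 3, 4} → 5.

5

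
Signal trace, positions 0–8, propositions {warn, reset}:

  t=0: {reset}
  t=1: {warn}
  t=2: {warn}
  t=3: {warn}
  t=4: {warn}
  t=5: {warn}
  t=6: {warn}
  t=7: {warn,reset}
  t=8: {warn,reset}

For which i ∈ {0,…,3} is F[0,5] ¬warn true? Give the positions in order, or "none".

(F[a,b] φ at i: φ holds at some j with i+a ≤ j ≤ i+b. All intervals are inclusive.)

Evaluate at each i in [0,3]:
  i=0: ✓ (witness j=0)
  i=1: ✗ (none in [1,6])
  i=2: ✗ (none in [2,7])
  i=3: ✗ (none in [3,8])

0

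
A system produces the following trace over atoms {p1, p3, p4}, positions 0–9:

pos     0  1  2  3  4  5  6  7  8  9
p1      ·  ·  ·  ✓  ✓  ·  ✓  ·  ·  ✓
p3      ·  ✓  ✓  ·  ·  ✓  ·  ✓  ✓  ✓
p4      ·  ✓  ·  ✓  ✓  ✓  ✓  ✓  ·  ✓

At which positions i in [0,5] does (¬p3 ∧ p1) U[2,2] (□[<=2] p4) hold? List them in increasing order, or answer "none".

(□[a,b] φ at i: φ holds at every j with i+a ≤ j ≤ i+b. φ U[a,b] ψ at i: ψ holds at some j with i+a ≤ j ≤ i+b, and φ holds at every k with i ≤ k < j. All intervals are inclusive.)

3

Evaluate at each i in [0,5]:
  i=0: ✗ (no rhs in [2,2])
  i=1: ✗ (lhs fails at k=1 before rhs at j=3)
  i=2: ✗ (lhs fails at k=2 before rhs at j=4)
  i=3: ✓ (rhs at j=5; lhs holds on [3,4])
  i=4: ✗ (no rhs in [6,6])
  i=5: ✗ (no rhs in [7,7])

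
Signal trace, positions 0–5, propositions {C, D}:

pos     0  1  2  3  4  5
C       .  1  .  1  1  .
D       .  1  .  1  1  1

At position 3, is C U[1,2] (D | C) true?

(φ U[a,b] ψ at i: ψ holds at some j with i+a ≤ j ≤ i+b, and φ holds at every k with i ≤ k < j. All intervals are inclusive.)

Need some j in [4,5] with (D | C), and C at every k in [3,j-1].
  j=4: (D | C) holds; C holds at every k in [3,3] → satisfied.

True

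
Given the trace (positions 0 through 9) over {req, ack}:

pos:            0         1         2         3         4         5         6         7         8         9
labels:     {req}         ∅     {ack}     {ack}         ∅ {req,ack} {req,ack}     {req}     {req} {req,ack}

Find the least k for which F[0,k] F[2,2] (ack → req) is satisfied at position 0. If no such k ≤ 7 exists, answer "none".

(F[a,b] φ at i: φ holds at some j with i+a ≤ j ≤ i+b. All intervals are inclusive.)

2

Scan j = 0,1,… for F[2,2] (ack → req):
  j=0: fails
  j=1: fails
  j=2: holds
First hit at j=2, so smallest k = 2-0 = 2.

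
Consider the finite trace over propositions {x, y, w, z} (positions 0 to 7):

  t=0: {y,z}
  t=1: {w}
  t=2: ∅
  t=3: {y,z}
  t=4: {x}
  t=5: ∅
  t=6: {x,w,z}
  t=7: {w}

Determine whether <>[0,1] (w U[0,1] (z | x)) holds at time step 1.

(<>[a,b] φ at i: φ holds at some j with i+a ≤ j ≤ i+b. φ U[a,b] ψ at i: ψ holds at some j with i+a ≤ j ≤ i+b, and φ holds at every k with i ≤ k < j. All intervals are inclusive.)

Does not hold

Check (w U[0,1] (z | x)) at each j in [1,2]:
  j=1: fails
  j=2: fails
No position in the window satisfies it → formula fails.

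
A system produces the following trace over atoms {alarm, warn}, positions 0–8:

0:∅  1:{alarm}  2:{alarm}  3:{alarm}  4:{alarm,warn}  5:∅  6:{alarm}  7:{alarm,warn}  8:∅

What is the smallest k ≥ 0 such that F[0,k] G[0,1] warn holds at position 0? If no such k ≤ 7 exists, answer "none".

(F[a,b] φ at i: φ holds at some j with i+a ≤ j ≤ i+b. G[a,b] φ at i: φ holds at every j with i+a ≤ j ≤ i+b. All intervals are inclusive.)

Scan j = 0,1,… for G[0,1] warn:
  j=0: fails
  j=1: fails
  j=2: fails
  j=3: fails
  j=4: fails
  j=5: fails
  j=6: fails
  j=7: fails
No j in [0,7] satisfies it → none.

none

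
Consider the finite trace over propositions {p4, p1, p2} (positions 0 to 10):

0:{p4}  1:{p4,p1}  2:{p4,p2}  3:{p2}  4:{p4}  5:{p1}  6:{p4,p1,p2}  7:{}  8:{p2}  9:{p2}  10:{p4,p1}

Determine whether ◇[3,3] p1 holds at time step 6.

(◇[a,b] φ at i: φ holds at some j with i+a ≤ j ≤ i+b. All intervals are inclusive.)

Check p1 at each j in [9,9]:
  j=9: false
No position in the window satisfies it → formula fails.

Does not hold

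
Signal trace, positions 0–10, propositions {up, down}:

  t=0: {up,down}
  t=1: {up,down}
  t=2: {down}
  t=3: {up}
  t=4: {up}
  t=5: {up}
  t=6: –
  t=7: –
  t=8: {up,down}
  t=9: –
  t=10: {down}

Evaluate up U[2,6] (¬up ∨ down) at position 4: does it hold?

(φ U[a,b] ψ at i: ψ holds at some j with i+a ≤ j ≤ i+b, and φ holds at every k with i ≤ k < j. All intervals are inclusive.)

Need some j in [6,10] with (¬up ∨ down), and up at every k in [4,j-1].
  j=6: (¬up ∨ down) holds; up holds at every k in [4,5] → satisfied.

Yes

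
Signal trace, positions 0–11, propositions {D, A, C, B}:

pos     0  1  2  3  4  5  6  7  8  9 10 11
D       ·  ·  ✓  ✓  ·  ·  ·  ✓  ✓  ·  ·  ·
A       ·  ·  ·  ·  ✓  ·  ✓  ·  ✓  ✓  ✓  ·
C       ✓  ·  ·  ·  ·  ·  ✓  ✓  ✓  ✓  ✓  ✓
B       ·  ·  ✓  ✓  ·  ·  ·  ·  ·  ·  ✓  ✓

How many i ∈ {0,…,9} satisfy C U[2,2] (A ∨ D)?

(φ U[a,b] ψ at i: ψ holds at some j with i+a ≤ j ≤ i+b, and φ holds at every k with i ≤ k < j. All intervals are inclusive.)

Evaluate at each i in [0,9]:
  i=0: ✗ (lhs fails at k=1 before rhs at j=2)
  i=1: ✗ (lhs fails at k=1 before rhs at j=3)
  i=2: ✗ (lhs fails at k=2 before rhs at j=4)
  i=3: ✗ (no rhs in [5,5])
  i=4: ✗ (lhs fails at k=4 before rhs at j=6)
  i=5: ✗ (lhs fails at k=5 before rhs at j=7)
  i=6: ✓ (rhs at j=8; lhs holds on [6,7])
  i=7: ✓ (rhs at j=9; lhs holds on [7,8])
  i=8: ✓ (rhs at j=10; lhs holds on [8,9])
  i=9: ✗ (no rhs in [11,11])
Positions where it holds: {6, 7, 8} → 3.

3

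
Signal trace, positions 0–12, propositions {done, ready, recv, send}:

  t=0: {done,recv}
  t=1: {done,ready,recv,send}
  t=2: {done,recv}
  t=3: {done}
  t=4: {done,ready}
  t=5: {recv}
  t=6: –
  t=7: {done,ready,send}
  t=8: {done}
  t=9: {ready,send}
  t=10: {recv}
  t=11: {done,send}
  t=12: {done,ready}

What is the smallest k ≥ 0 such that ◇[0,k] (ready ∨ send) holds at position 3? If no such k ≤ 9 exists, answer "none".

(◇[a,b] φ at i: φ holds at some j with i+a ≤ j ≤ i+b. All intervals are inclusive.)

1

Scan j = 3,4,… for (ready ∨ send):
  j=3: fails
  j=4: holds
First hit at j=4, so smallest k = 4-3 = 1.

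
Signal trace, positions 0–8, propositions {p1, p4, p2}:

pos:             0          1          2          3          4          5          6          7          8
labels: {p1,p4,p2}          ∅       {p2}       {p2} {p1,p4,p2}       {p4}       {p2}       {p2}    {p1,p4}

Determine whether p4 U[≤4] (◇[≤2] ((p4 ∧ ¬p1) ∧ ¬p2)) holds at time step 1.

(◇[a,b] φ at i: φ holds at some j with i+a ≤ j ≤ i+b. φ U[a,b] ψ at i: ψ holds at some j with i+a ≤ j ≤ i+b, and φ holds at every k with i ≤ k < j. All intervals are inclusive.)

Need some j in [1,5] with ◇[≤2] ((p4 ∧ ¬p1) ∧ ¬p2), and p4 at every k in [1,j-1].
  j=1: ◇[≤2] ((p4 ∧ ¬p1) ∧ ¬p2) — fails (none in [1,3]).
  j=2: ◇[≤2] ((p4 ∧ ¬p1) ∧ ¬p2) — fails (none in [2,4]).
  j=3: ◇[≤2] ((p4 ∧ ¬p1) ∧ ¬p2) holds, but p4 fails at k=1 → not this j.
  j=4: ◇[≤2] ((p4 ∧ ¬p1) ∧ ¬p2) holds, but p4 fails at k=1 → not this j.
  j=5: ◇[≤2] ((p4 ∧ ¬p1) ∧ ¬p2) holds, but p4 fails at k=1 → not this j.
No j in the window works → until fails.

Does not hold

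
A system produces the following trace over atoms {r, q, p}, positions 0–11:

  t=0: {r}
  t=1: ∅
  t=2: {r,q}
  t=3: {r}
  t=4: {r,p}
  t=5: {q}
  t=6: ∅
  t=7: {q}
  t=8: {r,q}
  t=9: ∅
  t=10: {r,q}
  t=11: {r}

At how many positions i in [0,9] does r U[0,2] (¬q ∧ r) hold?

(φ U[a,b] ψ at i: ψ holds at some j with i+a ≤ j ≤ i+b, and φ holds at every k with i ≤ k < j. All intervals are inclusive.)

Evaluate at each i in [0,9]:
  i=0: ✓ (rhs at j=0)
  i=1: ✗ (lhs fails at k=1 before rhs at j=3)
  i=2: ✓ (rhs at j=3; lhs holds on [2,2])
  i=3: ✓ (rhs at j=3)
  i=4: ✓ (rhs at j=4)
  i=5: ✗ (no rhs in [5,7])
  i=6: ✗ (no rhs in [6,8])
  i=7: ✗ (no rhs in [7,9])
  i=8: ✗ (no rhs in [8,10])
  i=9: ✗ (lhs fails at k=9 before rhs at j=11)
Positions where it holds: {0, 2, 3, 4} → 4.

4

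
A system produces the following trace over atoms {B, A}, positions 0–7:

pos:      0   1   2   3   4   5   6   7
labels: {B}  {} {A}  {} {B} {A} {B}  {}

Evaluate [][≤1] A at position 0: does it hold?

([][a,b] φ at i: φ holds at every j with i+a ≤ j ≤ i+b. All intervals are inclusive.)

No

Check A at every j in [0,1]:
  j=0: false
  j=1: false
Fails at j=0 → formula fails.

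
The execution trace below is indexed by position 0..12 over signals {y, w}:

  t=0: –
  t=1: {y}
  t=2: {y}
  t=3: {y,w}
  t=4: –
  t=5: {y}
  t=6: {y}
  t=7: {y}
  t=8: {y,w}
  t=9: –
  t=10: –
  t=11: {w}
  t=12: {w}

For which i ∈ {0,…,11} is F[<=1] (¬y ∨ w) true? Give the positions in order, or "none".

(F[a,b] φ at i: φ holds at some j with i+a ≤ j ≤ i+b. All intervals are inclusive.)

Evaluate at each i in [0,11]:
  i=0: ✓ (witness j=0)
  i=1: ✗ (none in [1,2])
  i=2: ✓ (witness j=3)
  i=3: ✓ (witness j=3)
  i=4: ✓ (witness j=4)
  i=5: ✗ (none in [5,6])
  i=6: ✗ (none in [6,7])
  i=7: ✓ (witness j=8)
  i=8: ✓ (witness j=8)
  i=9: ✓ (witness j=9)
  i=10: ✓ (witness j=10)
  i=11: ✓ (witness j=11)

0, 2, 3, 4, 7, 8, 9, 10, 11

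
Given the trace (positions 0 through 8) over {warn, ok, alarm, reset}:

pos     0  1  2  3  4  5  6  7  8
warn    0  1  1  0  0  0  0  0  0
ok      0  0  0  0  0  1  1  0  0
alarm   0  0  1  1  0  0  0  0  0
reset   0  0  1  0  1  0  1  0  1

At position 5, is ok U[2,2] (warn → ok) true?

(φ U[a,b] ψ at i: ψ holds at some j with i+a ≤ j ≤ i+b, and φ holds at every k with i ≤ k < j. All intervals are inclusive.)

True

Need some j in [7,7] with (warn → ok), and ok at every k in [5,j-1].
  j=7: (warn → ok) holds; ok holds at every k in [5,6] → satisfied.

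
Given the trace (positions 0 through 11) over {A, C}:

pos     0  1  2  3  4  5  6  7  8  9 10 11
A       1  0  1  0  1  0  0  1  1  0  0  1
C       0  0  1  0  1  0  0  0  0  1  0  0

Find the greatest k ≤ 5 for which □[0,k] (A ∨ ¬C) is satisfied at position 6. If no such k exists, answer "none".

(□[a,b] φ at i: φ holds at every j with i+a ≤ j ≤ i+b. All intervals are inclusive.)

(A ∨ ¬C) must hold from j=6 onward; find where it first fails.
  j=6: holds
  j=7: holds
  j=8: holds
  j=9: fails
Holds on [6,8], so largest k = 2.

2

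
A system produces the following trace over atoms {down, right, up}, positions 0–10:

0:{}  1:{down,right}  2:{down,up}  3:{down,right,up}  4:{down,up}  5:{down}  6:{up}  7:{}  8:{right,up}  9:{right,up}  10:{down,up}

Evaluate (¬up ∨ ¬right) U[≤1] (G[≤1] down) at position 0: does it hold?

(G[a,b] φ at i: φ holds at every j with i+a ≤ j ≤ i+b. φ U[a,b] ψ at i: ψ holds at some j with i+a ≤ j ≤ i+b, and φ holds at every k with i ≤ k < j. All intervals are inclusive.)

Need some j in [0,1] with G[≤1] down, and (¬up ∨ ¬right) at every k in [0,j-1].
  j=0: G[≤1] down — fails at 0.
  j=1: G[≤1] down holds; (¬up ∨ ¬right) holds at every k in [0,0] → satisfied.

Yes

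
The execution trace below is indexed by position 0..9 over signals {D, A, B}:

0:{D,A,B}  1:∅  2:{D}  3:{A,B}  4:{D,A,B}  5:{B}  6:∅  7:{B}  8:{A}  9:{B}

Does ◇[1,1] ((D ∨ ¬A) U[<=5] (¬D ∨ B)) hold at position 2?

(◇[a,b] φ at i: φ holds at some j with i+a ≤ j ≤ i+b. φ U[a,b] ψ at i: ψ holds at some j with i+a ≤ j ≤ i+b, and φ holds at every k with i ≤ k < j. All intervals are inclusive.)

Yes

Check ((D ∨ ¬A) U[<=5] (¬D ∨ B)) at each j in [3,3]:
  j=3: holds
Found at j=3 → formula holds.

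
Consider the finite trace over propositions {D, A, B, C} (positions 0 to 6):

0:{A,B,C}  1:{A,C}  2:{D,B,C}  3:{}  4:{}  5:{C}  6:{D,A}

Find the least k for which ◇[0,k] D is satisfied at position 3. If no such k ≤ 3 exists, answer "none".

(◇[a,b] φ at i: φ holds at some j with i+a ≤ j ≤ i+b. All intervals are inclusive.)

3

Scan j = 3,4,… for D:
  j=3: fails
  j=4: fails
  j=5: fails
  j=6: holds
First hit at j=6, so smallest k = 6-3 = 3.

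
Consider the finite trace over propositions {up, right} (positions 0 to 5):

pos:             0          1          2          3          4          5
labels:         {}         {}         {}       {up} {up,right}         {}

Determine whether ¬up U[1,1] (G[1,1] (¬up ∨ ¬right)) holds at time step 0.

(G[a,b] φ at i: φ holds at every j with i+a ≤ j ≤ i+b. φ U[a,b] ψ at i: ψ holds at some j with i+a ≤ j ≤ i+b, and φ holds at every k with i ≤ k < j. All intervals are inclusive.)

True

Need some j in [1,1] with G[1,1] (¬up ∨ ¬right), and ¬up at every k in [0,j-1].
  j=1: G[1,1] (¬up ∨ ¬right) holds; ¬up holds at every k in [0,0] → satisfied.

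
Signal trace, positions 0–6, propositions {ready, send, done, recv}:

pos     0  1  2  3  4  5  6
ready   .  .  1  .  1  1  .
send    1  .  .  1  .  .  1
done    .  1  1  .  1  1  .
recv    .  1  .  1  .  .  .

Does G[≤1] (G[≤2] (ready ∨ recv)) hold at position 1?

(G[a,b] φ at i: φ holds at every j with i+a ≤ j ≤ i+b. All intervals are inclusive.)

Check G[≤2] (ready ∨ recv) at every j in [1,2]:
  j=1: holds on [1,3]
  j=2: holds on [2,4]
All positions satisfy it → formula holds.

True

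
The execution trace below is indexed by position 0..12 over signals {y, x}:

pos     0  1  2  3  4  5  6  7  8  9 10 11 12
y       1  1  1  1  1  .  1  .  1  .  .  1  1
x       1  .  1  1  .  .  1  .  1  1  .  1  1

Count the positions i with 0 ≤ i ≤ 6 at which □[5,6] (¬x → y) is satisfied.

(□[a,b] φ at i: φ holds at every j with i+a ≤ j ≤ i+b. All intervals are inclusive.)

2

Evaluate at each i in [0,6]:
  i=0: ✗ (fails at j=5)
  i=1: ✗ (fails at j=7)
  i=2: ✗ (fails at j=7)
  i=3: ✓ (all of [8,9])
  i=4: ✗ (fails at j=10)
  i=5: ✗ (fails at j=10)
  i=6: ✓ (all of [11,12])
Positions where it holds: {3, 6} → 2.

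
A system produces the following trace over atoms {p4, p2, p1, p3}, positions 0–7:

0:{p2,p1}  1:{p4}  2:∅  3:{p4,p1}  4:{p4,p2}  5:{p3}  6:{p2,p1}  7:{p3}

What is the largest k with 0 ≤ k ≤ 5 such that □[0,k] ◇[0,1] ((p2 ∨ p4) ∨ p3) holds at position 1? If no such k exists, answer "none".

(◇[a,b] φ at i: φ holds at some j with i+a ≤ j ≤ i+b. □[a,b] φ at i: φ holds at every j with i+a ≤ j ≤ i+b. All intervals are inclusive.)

◇[0,1] ((p2 ∨ p4) ∨ p3) must hold from j=1 onward; find where it first fails.
  j=1: holds
  j=2: holds
  j=3: holds
  j=4: holds
  j=5: holds
  j=6: holds
Holds through j=6; largest k = 5.

5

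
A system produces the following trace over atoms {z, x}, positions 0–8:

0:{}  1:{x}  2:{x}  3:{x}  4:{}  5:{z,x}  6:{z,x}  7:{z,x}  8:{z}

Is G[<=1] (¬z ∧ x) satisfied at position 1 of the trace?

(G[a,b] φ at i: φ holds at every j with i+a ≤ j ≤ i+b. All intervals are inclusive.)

Check (¬z ∧ x) at every j in [1,2]:
  j=1: true
  j=2: true
All positions satisfy it → formula holds.

Holds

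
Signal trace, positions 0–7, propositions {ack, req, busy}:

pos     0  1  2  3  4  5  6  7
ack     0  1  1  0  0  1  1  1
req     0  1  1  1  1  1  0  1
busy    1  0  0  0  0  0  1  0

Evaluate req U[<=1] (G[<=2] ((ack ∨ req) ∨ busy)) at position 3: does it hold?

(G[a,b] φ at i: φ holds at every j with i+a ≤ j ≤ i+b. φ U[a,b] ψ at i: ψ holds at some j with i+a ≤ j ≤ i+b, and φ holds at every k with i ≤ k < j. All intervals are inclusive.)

Holds

Need some j in [3,4] with G[<=2] ((ack ∨ req) ∨ busy), and req at every k in [3,j-1].
  j=3: G[<=2] ((ack ∨ req) ∨ busy) holds; no prefix to check → satisfied.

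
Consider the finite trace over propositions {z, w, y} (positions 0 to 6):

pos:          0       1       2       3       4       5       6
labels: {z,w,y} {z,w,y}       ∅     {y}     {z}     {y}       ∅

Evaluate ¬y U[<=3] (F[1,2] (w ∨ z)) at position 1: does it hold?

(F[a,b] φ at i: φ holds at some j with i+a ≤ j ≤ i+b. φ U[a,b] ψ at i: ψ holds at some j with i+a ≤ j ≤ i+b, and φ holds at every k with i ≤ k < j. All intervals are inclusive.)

Need some j in [1,4] with F[1,2] (w ∨ z), and ¬y at every k in [1,j-1].
  j=1: F[1,2] (w ∨ z) — fails (none in [2,3]).
  j=2: F[1,2] (w ∨ z) holds, but ¬y fails at k=1 → not this j.
  j=3: F[1,2] (w ∨ z) holds, but ¬y fails at k=1 → not this j.
  j=4: F[1,2] (w ∨ z) — fails (none in [5,6]).
No j in the window works → until fails.

False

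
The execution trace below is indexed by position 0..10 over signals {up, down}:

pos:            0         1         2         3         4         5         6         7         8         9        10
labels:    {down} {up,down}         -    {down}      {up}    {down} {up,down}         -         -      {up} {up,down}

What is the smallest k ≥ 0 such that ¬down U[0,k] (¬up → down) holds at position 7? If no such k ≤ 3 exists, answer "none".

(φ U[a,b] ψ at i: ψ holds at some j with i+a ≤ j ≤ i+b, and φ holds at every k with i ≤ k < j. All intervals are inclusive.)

2

Need earliest j ≥ 7 with (¬up → down), and ¬down at every k in [7,j-1].
  j=7: rhs fails.
  j=8: rhs fails.
  j=9: rhs holds; lhs holds on [7,8]. k = 2.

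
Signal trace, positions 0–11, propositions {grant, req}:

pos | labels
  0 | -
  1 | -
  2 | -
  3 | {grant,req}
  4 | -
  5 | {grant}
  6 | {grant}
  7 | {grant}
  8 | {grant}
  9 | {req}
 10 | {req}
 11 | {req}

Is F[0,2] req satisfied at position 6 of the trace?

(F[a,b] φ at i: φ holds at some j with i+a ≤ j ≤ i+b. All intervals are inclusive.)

Check req at each j in [6,8]:
  j=6: false
  j=7: false
  j=8: false
No position in the window satisfies it → formula fails.

False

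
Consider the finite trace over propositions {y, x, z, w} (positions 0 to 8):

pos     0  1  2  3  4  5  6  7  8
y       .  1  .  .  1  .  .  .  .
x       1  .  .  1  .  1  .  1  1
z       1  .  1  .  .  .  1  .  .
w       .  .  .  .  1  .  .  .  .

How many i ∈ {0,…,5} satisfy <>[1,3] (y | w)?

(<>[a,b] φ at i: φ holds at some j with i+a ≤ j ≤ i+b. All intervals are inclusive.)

4

Evaluate at each i in [0,5]:
  i=0: ✓ (witness j=1)
  i=1: ✓ (witness j=4)
  i=2: ✓ (witness j=4)
  i=3: ✓ (witness j=4)
  i=4: ✗ (none in [5,7])
  i=5: ✗ (none in [6,8])
Positions where it holds: {0, 1, 2, 3} → 4.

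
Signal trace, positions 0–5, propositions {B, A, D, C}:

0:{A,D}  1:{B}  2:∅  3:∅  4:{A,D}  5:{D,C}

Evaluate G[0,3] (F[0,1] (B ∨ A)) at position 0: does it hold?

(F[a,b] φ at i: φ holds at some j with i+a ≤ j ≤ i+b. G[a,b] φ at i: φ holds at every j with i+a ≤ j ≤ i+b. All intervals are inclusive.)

Check F[0,1] (B ∨ A) at every j in [0,3]:
  j=0: holds (witness at 0)
  j=1: holds (witness at 1)
  j=2: fails (none in [2,3])
  j=3: holds (witness at 4)
Fails at j=2 → formula fails.

Does not hold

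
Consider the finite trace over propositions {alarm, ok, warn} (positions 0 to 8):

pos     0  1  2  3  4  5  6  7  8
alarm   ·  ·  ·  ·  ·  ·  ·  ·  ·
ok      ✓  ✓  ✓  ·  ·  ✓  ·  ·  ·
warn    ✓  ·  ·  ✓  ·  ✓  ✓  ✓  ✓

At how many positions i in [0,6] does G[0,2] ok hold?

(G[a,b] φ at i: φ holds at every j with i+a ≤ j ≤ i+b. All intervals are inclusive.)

Evaluate at each i in [0,6]:
  i=0: ✓ (all of [0,2])
  i=1: ✗ (fails at j=3)
  i=2: ✗ (fails at j=3)
  i=3: ✗ (fails at j=3)
  i=4: ✗ (fails at j=4)
  i=5: ✗ (fails at j=6)
  i=6: ✗ (fails at j=6)
Positions where it holds: {0} → 1.

1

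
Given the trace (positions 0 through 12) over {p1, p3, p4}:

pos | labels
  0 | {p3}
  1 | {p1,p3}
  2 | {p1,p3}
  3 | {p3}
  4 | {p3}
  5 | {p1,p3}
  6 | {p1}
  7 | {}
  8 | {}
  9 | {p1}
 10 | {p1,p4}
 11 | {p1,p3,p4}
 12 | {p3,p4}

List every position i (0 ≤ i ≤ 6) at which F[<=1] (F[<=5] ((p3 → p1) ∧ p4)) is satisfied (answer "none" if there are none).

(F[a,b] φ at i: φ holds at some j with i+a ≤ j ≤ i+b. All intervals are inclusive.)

4, 5, 6

Evaluate at each i in [0,6]:
  i=0: ✗ (none in [0,1])
  i=1: ✗ (none in [1,2])
  i=2: ✗ (none in [2,3])
  i=3: ✗ (none in [3,4])
  i=4: ✓ (witness j=5)
  i=5: ✓ (witness j=5)
  i=6: ✓ (witness j=6)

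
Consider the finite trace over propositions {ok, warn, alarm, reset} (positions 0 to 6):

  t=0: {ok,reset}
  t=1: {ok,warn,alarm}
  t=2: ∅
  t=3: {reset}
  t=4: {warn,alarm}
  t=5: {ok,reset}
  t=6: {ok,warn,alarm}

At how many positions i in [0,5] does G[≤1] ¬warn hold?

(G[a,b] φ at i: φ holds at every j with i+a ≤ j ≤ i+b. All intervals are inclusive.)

1

Evaluate at each i in [0,5]:
  i=0: ✗ (fails at j=1)
  i=1: ✗ (fails at j=1)
  i=2: ✓ (all of [2,3])
  i=3: ✗ (fails at j=4)
  i=4: ✗ (fails at j=4)
  i=5: ✗ (fails at j=6)
Positions where it holds: {2} → 1.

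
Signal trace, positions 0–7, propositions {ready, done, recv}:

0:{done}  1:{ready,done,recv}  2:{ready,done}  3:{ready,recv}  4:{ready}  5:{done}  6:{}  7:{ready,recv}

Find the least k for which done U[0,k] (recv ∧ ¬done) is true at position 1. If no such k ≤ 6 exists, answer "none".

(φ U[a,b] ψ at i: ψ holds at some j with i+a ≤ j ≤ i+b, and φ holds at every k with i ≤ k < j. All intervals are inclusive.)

Need earliest j ≥ 1 with (recv ∧ ¬done), and done at every k in [1,j-1].
  j=1: rhs fails.
  j=2: rhs fails.
  j=3: rhs holds; lhs holds on [1,2]. k = 2.

2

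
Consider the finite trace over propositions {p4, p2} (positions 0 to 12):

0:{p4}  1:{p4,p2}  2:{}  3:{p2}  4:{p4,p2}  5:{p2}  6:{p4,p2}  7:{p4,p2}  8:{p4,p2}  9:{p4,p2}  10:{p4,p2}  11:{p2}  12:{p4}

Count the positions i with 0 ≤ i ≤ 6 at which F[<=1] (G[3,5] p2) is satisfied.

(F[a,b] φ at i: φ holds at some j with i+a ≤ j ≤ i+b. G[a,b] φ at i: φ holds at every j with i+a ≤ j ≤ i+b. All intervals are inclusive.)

7

Evaluate at each i in [0,6]:
  i=0: ✓ (witness j=0)
  i=1: ✓ (witness j=1)
  i=2: ✓ (witness j=2)
  i=3: ✓ (witness j=3)
  i=4: ✓ (witness j=4)
  i=5: ✓ (witness j=5)
  i=6: ✓ (witness j=6)
Positions where it holds: {0, 1, 2, 3, 4, 5, 6} → 7.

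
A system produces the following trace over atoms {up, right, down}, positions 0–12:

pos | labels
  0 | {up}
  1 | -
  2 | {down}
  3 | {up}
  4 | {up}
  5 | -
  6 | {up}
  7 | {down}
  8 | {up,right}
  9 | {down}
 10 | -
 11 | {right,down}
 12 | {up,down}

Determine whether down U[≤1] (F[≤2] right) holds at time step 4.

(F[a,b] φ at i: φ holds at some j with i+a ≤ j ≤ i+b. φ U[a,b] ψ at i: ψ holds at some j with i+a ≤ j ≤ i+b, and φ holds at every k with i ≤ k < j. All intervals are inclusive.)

False

Need some j in [4,5] with F[≤2] right, and down at every k in [4,j-1].
  j=4: F[≤2] right — fails (none in [4,6]).
  j=5: F[≤2] right — fails (none in [5,7]).
No j in the window works → until fails.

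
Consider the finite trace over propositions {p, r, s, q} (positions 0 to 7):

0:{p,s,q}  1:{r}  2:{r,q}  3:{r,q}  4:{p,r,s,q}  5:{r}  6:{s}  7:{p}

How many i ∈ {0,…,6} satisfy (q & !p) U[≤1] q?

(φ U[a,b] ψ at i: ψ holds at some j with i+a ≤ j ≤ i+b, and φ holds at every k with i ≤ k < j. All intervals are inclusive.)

4

Evaluate at each i in [0,6]:
  i=0: ✓ (rhs at j=0)
  i=1: ✗ (lhs fails at k=1 before rhs at j=2)
  i=2: ✓ (rhs at j=2)
  i=3: ✓ (rhs at j=3)
  i=4: ✓ (rhs at j=4)
  i=5: ✗ (no rhs in [5,6])
  i=6: ✗ (no rhs in [6,7])
Positions where it holds: {0, 2, 3, 4} → 4.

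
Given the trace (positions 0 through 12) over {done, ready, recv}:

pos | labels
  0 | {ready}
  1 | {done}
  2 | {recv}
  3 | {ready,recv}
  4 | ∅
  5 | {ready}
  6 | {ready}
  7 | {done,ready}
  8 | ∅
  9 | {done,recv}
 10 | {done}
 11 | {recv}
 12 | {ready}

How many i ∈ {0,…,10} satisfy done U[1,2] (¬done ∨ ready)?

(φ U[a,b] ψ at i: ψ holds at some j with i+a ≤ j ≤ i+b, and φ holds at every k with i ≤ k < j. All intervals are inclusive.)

Evaluate at each i in [0,10]:
  i=0: ✗ (lhs fails at k=0 before rhs at j=2)
  i=1: ✓ (rhs at j=2; lhs holds on [1,1])
  i=2: ✗ (lhs fails at k=2 before rhs at j=3)
  i=3: ✗ (lhs fails at k=3 before rhs at j=4)
  i=4: ✗ (lhs fails at k=4 before rhs at j=5)
  i=5: ✗ (lhs fails at k=5 before rhs at j=6)
  i=6: ✗ (lhs fails at k=6 before rhs at j=7)
  i=7: ✓ (rhs at j=8; lhs holds on [7,7])
  i=8: ✗ (no rhs in [9,10])
  i=9: ✓ (rhs at j=11; lhs holds on [9,10])
  i=10: ✓ (rhs at j=11; lhs holds on [10,10])
Positions where it holds: {1, 7, 9, 10} → 4.

4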